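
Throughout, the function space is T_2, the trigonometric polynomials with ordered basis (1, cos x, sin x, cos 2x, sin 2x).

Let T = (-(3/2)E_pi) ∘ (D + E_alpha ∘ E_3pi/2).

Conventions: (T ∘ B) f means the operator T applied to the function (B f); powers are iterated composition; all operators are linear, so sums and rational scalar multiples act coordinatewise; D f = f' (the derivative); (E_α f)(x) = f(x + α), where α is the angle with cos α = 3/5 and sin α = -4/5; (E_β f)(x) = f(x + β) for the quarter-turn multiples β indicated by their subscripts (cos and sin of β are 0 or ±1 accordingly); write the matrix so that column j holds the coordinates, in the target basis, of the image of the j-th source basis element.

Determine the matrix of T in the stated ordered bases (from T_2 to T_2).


image of 1: -3/2
image of cos x: -(6/5)cos x - (3/5)sin x
image of sin x: (3/5)cos x - (6/5)sin x
image of cos 2x: -(21/50)cos 2x + (111/25)sin 2x
image of sin 2x: -(111/25)cos 2x - (21/50)sin 2x
each image's coordinates form column j of the matrix

the matrix is [[-3/2, 0, 0, 0, 0]; [0, -6/5, 3/5, 0, 0]; [0, -3/5, -6/5, 0, 0]; [0, 0, 0, -21/50, -111/25]; [0, 0, 0, 111/25, -21/50]] (rows listed top to bottom)


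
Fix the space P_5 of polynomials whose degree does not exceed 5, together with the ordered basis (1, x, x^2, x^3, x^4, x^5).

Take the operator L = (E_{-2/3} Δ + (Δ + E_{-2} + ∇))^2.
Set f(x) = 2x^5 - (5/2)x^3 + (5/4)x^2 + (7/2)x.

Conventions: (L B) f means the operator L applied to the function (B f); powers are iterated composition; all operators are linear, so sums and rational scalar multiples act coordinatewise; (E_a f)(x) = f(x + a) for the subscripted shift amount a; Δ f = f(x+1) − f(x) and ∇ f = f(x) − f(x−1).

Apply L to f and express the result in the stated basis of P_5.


the result is g(x) = 2x^5 + 20x^4 + (1105/6)x^3 + (2395/12)x^2 + (32839/54)x - 52024/81

Δ f = 10x^4 + 20x^3 + (25/2)x^2 + 5x + 17/4
E_{-2/3} Δ f = 10x^4 - (20/3)x^3 - (5/6)x^2 + (85/27)x + 817/324
Δ f = 10x^4 + 20x^3 + (25/2)x^2 + 5x + 17/4
E_{-2} f = 2x^5 - 20x^4 + (155/2)x^3 - (575/4)x^2 + (257/2)x - 46
∇ f = 10x^4 - 20x^3 + (25/2)x^2 + 7/4
(Δ + E_{-2} + ∇) f = 2x^5 + (155/2)x^3 - (475/4)x^2 + (267/2)x - 40
(E_{-2/3} Δ + (Δ + E_{-2} + ∇)) f = 2x^5 + 10x^4 + (425/6)x^3 - (1435/12)x^2 + (7379/54)x - 12143/324
Δ (E_{-2/3} Δ + (Δ + E_{-2} + ∇)) f = 10x^4 + 60x^3 + (585/2)x^2 + (70/3)x + 10789/108
E_{-2/3} Δ (E_{-2/3} Δ + (Δ + E_{-2} + ∇)) f = 10x^4 + (100/3)x^3 + (1195/6)x^2 - (8060/27)x + 64327/324
Δ (E_{-2/3} Δ + (Δ + E_{-2} + ∇)) f = 10x^4 + 60x^3 + (585/2)x^2 + (70/3)x + 10789/108
E_{-2} (E_{-2/3} Δ + (Δ + E_{-2} + ∇)) f = 2x^5 - 10x^4 + (425/6)x^3 - (5575/12)x^2 + (70469/54)x - 408167/324
∇ (E_{-2/3} Δ + (Δ + E_{-2} + ∇)) f = 10x^4 + 20x^3 + (345/2)x^2 - (1265/3)x + 34459/108
(Δ + E_{-2} + ∇) (E_{-2/3} Δ + (Δ + E_{-2} + ∇)) f = 2x^5 + 10x^4 + (905/6)x^3 + (5/12)x^2 + (48959/54)x - 272423/324
(E_{-2/3} Δ + (Δ + E_{-2} + ∇)) (E_{-2/3} Δ + (Δ + E_{-2} + ∇)) f = 2x^5 + 20x^4 + (1105/6)x^3 + (2395/12)x^2 + (32839/54)x - 52024/81


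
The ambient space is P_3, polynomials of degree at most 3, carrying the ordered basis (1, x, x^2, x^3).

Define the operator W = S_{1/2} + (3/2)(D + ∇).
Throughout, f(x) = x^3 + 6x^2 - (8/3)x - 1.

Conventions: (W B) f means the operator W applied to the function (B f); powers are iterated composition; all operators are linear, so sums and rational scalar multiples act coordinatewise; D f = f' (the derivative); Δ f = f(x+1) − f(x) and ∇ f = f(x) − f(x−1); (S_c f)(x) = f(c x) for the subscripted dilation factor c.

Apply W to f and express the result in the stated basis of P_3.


the result is g(x) = (1/8)x^3 + (21/2)x^2 + (181/6)x - 33/2

S_{1/2} f = (1/8)x^3 + (3/2)x^2 - (4/3)x - 1
D f = 3x^2 + 12x - 8/3
∇ f = 3x^2 + 9x - 23/3
(D + ∇) f = 6x^2 + 21x - 31/3
((3/2)(D + ∇)) f = 9x^2 + (63/2)x - 31/2
(S_{1/2} + (3/2)(D + ∇)) f = (1/8)x^3 + (21/2)x^2 + (181/6)x - 33/2


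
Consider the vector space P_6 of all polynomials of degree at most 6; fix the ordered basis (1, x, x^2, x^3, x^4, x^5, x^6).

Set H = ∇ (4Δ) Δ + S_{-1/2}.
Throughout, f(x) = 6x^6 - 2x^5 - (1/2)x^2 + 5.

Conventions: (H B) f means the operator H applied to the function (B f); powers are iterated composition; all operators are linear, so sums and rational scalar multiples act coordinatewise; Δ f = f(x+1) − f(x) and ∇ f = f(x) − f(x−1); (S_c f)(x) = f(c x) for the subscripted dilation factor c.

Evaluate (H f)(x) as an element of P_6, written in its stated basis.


g(x) = (3/32)x^6 + (1/16)x^5 + 2880x^3 + (30719/8)x^2 + 3840x + 1205

Δ f = 36x^5 + 80x^4 + 100x^3 + 70x^2 + 25x + 7/2
Δ Δ f = 180x^4 + 680x^3 + 1140x^2 + 940x + 311
(4Δ) Δ f = 720x^4 + 2720x^3 + 4560x^2 + 3760x + 1244
∇ (4Δ) Δ f = 2880x^3 + 3840x^2 + 3840x + 1200
S_{-1/2} f = (3/32)x^6 + (1/16)x^5 - (1/8)x^2 + 5
(∇ (4Δ) Δ + S_{-1/2}) f = (3/32)x^6 + (1/16)x^5 + 2880x^3 + (30719/8)x^2 + 3840x + 1205


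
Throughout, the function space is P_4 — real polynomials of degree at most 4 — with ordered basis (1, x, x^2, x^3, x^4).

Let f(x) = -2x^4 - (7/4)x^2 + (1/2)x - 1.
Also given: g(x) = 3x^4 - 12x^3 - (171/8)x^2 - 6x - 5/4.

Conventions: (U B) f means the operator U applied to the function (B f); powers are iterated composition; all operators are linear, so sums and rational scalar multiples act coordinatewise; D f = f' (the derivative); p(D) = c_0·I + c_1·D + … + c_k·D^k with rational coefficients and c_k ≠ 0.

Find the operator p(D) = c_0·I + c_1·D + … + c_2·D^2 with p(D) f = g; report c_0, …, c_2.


D^0 f = -2x^4 - (7/4)x^2 + (1/2)x - 1
D^1 f = -8x^3 - (7/2)x + 1/2
D^2 f = -24x^2 - 7/2
matching coefficients of g against c_0 f + c_1 Df + … from the top degree down determines the c_i
solution: c_0 = -3/2, c_1 = 3/2, c_2 = 1

c_0 = -3/2, c_1 = 3/2, c_2 = 1


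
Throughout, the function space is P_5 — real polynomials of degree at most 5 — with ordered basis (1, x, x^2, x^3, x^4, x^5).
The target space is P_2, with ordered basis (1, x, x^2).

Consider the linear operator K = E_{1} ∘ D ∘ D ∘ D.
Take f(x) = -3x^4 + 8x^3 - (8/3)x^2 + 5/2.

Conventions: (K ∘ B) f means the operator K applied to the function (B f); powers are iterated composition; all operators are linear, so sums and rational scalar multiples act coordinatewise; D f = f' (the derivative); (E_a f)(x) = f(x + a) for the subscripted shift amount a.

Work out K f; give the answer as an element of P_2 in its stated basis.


D f = -12x^3 + 24x^2 - (16/3)x
D D f = -36x^2 + 48x - 16/3
D D D f = -72x + 48
E_{1} (D ∘ D) D f = -72x - 24

the image equals g(x) = -72x - 24


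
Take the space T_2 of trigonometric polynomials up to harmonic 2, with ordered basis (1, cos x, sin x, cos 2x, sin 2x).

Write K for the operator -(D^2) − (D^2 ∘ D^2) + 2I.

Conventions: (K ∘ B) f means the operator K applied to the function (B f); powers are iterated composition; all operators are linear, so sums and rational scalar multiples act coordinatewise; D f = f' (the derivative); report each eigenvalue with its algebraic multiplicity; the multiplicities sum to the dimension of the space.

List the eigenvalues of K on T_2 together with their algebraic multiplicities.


image of 1: 2
image of cos x: 2cos x
image of sin x: 2sin x
image of cos 2x: -10cos 2x
image of sin 2x: -10sin 2x
the matrix is diagonal; its diagonal is (2, 2, 2, -10, -10)
for a triangular matrix the eigenvalues are the diagonal entries, with algebraic multiplicity their repetition count

λ = -10 (multiplicity 2), λ = 2 (multiplicity 3)


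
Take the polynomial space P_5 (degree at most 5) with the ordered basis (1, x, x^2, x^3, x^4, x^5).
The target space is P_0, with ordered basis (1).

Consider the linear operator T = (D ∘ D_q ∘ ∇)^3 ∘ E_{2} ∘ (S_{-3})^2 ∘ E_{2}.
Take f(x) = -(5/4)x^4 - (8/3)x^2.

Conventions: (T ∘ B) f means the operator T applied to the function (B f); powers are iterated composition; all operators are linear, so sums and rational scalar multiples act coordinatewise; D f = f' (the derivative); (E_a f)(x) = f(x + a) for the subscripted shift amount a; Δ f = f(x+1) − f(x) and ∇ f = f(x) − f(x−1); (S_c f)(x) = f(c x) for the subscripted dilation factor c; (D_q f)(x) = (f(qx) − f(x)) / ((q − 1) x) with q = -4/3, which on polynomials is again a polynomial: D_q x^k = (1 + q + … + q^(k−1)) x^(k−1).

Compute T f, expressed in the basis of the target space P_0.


the result is g(x) = 0

E_{2} f = -(5/4)x^4 - 10x^3 - (98/3)x^2 - (152/3)x - 92/3
S_{-3} E_{2} f = -(405/4)x^4 + 270x^3 - 294x^2 + 152x - 92/3
S_{-3} S_{-3} E_{2} f = -(32805/4)x^4 - 7290x^3 - 2646x^2 - 456x - 92/3
E_{2} (S_{-3})^2 E_{2} f = -(32805/4)x^4 - 72900x^3 - 243216x^2 - 360960x - 603200/3
∇ (E_{2} ∘ (S_{-3})^2) E_{2} f = -32805x^3 - (338985/2)x^2 - 300537x - 729771/4
D_q ∇ (E_{2} ∘ (S_{-3})^2) E_{2} f = -47385x^2 + (112995/2)x - 300537
D D_q ∇ (E_{2} ∘ (S_{-3})^2) E_{2} f = -94770x + 112995/2
∇ (D ∘ D_q ∘ ∇) (E_{2} ∘ (S_{-3})^2) E_{2} f = -94770
D_q ∇ (D ∘ D_q ∘ ∇) (E_{2} ∘ (S_{-3})^2) E_{2} f = 0
D D_q ∇ (D ∘ D_q ∘ ∇) (E_{2} ∘ (S_{-3})^2) E_{2} f = 0
∇ (D ∘ D_q ∘ ∇) (D ∘ D_q ∘ ∇) (E_{2} ∘ (S_{-3})^2) E_{2} f = 0
D_q ∇ (D ∘ D_q ∘ ∇) (D ∘ D_q ∘ ∇) (E_{2} ∘ (S_{-3})^2) E_{2} f = 0
D D_q ∇ (D ∘ D_q ∘ ∇) (D ∘ D_q ∘ ∇) (E_{2} ∘ (S_{-3})^2) E_{2} f = 0


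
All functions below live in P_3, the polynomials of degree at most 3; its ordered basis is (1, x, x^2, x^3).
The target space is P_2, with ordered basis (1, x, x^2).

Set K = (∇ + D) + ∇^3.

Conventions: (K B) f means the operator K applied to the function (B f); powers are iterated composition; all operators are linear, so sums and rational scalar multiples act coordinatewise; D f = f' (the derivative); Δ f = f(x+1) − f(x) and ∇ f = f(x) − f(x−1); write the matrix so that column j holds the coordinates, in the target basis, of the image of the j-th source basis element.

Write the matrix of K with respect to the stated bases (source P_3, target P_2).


the matrix is [[0, 2, -1, 7]; [0, 0, 4, -3]; [0, 0, 0, 6]] (rows listed top to bottom)

image of 1: 0
image of x: 2
image of x^2: 4x - 1
image of x^3: 6x^2 - 3x + 7
each image's coordinates form column j of the matrix


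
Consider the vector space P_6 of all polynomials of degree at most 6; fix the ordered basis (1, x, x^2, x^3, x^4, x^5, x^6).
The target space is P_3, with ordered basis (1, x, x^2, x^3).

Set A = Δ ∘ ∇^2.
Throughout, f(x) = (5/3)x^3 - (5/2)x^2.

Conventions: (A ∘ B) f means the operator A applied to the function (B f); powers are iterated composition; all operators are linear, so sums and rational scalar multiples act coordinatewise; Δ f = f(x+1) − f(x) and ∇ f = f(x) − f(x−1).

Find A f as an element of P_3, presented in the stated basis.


the result is g(x) = 10

∇ f = 5x^2 - 10x + 25/6
∇ ∇ f = 10x - 15
Δ ∇^2 f = 10


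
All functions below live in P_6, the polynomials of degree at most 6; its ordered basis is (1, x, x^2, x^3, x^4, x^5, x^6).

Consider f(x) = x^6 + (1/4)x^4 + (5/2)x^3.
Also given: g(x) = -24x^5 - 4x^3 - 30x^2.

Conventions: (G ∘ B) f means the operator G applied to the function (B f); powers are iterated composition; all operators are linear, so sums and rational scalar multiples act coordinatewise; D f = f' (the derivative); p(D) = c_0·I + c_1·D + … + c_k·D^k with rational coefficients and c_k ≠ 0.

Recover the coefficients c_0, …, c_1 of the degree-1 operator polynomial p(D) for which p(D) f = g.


D^0 f = x^6 + (1/4)x^4 + (5/2)x^3
D^1 f = 6x^5 + x^3 + (15/2)x^2
matching coefficients of g against c_0 f + c_1 Df + … from the top degree down determines the c_i
solution: c_0 = 0, c_1 = -4

c_0 = 0, c_1 = -4


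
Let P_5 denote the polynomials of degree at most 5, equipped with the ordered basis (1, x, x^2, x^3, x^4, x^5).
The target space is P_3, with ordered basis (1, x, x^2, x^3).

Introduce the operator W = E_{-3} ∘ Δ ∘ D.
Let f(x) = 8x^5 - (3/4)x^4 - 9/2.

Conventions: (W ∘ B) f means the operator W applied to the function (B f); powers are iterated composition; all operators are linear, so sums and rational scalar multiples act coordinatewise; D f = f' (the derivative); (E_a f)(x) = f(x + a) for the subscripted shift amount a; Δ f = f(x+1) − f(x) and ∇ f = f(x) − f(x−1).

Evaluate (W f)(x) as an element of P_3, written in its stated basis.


D f = 40x^4 - 3x^3
Δ D f = 160x^3 + 231x^2 + 151x + 37
E_{-3} (Δ ∘ D) f = 160x^3 - 1209x^2 + 3085x - 2657

the result is g(x) = 160x^3 - 1209x^2 + 3085x - 2657


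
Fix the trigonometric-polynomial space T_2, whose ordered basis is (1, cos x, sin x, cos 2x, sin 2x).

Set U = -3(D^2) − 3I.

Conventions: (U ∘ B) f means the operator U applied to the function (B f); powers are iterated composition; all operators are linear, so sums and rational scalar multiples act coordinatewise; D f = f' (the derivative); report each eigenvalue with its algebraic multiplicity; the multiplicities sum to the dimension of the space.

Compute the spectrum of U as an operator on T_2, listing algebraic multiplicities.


image of 1: -3
image of cos x: 0
image of sin x: 0
image of cos 2x: 9cos 2x
image of sin 2x: 9sin 2x
the matrix is diagonal; its diagonal is (-3, 0, 0, 9, 9)
for a triangular matrix the eigenvalues are the diagonal entries, with algebraic multiplicity their repetition count

λ = -3 (multiplicity 1), λ = 0 (multiplicity 2), λ = 9 (multiplicity 2)


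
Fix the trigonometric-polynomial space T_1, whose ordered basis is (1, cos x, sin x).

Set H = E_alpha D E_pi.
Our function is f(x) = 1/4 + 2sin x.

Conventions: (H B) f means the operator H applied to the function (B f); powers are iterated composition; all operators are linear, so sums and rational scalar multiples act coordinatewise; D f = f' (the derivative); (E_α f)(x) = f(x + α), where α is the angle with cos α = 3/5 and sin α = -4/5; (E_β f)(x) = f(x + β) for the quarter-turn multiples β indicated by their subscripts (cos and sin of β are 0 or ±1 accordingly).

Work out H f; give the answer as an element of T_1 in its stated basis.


the image equals g(x) = -(6/5)cos x - (8/5)sin x

E_pi f = 1/4 - 2sin x
D E_pi f = -2cos x
E_alpha D E_pi f = -(6/5)cos x - (8/5)sin x


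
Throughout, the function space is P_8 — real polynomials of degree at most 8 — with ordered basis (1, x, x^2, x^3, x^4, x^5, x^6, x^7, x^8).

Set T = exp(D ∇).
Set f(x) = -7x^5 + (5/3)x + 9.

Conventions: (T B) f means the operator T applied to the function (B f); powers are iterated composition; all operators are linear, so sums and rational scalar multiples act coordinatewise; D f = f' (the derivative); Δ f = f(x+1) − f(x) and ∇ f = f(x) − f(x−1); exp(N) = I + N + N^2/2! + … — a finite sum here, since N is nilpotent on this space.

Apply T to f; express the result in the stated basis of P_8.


g(x) = -7x^5 - 140x^3 + 210x^2 - (1675/3)x + 464

order-1 term: -140x^3 + 210x^2 - 140x + 35
order-2 term: -420x + 420
the series for exp(D ∇) f terminates at order 2
exp(D ∇) f = -7x^5 - 140x^3 + 210x^2 - (1675/3)x + 464


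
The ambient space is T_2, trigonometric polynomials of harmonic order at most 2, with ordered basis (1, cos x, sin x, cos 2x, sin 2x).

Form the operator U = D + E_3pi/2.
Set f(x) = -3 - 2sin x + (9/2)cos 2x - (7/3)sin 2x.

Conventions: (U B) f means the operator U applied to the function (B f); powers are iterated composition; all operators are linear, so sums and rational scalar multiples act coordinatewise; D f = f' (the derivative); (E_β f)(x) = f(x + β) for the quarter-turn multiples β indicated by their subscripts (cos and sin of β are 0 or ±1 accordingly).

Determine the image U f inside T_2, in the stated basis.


the image equals g(x) = -3 - (55/6)cos 2x - (20/3)sin 2x

D f = -2cos x - (14/3)cos 2x - 9sin 2x
E_3pi/2 f = -3 + 2cos x - (9/2)cos 2x + (7/3)sin 2x
(D + E_3pi/2) f = -3 - (55/6)cos 2x - (20/3)sin 2x


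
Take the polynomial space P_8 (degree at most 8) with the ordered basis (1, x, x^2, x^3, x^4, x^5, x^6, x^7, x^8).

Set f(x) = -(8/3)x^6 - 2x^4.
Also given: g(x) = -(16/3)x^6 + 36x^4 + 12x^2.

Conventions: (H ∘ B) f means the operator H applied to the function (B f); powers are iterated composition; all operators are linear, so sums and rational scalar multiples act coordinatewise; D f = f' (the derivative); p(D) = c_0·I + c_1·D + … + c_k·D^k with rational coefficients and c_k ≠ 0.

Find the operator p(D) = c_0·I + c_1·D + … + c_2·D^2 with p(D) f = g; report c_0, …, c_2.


c_0 = 2, c_1 = 0, c_2 = -1/2

D^0 f = -(8/3)x^6 - 2x^4
D^1 f = -16x^5 - 8x^3
D^2 f = -80x^4 - 24x^2
matching coefficients of g against c_0 f + c_1 Df + … from the top degree down determines the c_i
solution: c_0 = 2, c_1 = 0, c_2 = -1/2


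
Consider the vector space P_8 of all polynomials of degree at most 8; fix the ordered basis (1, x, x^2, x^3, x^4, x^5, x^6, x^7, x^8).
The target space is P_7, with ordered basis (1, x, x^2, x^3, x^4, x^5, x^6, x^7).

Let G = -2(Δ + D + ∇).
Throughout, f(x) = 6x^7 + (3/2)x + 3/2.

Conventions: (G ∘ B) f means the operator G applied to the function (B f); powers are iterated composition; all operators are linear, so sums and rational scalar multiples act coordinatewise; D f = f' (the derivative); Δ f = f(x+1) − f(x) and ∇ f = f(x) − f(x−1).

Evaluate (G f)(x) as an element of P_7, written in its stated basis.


Δ f = 42x^6 + 126x^5 + 210x^4 + 210x^3 + 126x^2 + 42x + 15/2
D f = 42x^6 + 3/2
∇ f = 42x^6 - 126x^5 + 210x^4 - 210x^3 + 126x^2 - 42x + 15/2
(Δ + D + ∇) f = 126x^6 + 420x^4 + 252x^2 + 33/2
(-2(Δ + D + ∇)) f = -252x^6 - 840x^4 - 504x^2 - 33

the image equals g(x) = -252x^6 - 840x^4 - 504x^2 - 33


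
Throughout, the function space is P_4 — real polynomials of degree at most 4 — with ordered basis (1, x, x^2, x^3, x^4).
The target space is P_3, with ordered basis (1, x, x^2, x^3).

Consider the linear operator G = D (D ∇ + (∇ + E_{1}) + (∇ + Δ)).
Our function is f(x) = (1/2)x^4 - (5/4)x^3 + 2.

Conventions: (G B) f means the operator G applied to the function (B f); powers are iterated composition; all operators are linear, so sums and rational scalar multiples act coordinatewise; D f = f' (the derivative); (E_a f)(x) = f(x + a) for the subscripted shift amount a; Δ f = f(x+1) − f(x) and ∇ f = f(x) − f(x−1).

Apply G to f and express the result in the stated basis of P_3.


the image equals g(x) = 2x^3 + (81/4)x^2 - 18x - 11/2

∇ f = 2x^3 - (27/4)x^2 + (23/4)x - 7/4
D ∇ f = 6x^2 - (27/2)x + 23/4
∇ f = 2x^3 - (27/4)x^2 + (23/4)x - 7/4
E_{1} f = (1/2)x^4 + (3/4)x^3 - (3/4)x^2 - (7/4)x + 5/4
(∇ + E_{1}) f = (1/2)x^4 + (11/4)x^3 - (15/2)x^2 + 4x - 1/2
∇ f = 2x^3 - (27/4)x^2 + (23/4)x - 7/4
Δ f = 2x^3 - (3/4)x^2 - (7/4)x - 3/4
(∇ + Δ) f = 4x^3 - (15/2)x^2 + 4x - 5/2
(D ∇ + (∇ + E_{1}) + (∇ + Δ)) f = (1/2)x^4 + (27/4)x^3 - 9x^2 - (11/2)x + 11/4
D (D ∇ + (∇ + E_{1}) + (∇ + Δ)) f = 2x^3 + (81/4)x^2 - 18x - 11/2


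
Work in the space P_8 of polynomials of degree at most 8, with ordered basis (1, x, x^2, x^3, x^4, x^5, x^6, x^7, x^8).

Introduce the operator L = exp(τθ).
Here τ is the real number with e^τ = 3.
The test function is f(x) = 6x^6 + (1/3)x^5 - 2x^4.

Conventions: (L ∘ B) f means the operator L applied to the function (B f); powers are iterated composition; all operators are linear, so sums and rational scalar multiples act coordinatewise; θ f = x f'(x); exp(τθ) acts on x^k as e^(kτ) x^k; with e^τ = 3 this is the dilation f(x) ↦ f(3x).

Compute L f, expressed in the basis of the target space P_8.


the image equals g(x) = 4374x^6 + 81x^5 - 162x^4

exp(τθ) x^k = e^(kτ) x^k; with e^τ = 3 this sends x^k to 3^k x^k
x^4 ↦ 81 x^4
x^5 ↦ 243 x^5
x^6 ↦ 729 x^6
applying this coordinatewise to f: exp(τθ) f = 4374x^6 + 81x^5 - 162x^4


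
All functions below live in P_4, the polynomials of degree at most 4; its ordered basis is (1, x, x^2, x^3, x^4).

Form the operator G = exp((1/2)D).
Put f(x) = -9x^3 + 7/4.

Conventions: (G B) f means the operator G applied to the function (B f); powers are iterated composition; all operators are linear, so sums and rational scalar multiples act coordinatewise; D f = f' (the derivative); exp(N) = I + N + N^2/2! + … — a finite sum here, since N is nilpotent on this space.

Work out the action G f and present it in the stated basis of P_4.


order-1 term: -(27/2)x^2
order-2 term: -(27/4)x
order-3 term: -9/8
the series for exp((1/2)D) f terminates at order 3
exp((1/2)D) f = -9x^3 - (27/2)x^2 - (27/4)x + 5/8

the result is g(x) = -9x^3 - (27/2)x^2 - (27/4)x + 5/8


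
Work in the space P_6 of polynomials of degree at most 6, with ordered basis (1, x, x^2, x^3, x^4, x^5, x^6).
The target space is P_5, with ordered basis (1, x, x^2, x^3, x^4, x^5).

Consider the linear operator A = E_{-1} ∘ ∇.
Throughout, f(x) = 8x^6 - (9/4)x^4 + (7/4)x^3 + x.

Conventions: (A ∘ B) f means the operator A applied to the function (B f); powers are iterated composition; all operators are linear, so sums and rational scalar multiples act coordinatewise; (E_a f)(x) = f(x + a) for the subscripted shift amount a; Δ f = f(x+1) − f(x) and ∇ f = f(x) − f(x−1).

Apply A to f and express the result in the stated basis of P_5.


∇ f = 48x^5 - 120x^4 + 151x^3 - (405/4)x^2 + (135/4)x - 3
E_{-1} ∇ f = 48x^5 - 360x^4 + 1111x^3 - (7017/4)x^2 + (5637/4)x - 457

the result is g(x) = 48x^5 - 360x^4 + 1111x^3 - (7017/4)x^2 + (5637/4)x - 457


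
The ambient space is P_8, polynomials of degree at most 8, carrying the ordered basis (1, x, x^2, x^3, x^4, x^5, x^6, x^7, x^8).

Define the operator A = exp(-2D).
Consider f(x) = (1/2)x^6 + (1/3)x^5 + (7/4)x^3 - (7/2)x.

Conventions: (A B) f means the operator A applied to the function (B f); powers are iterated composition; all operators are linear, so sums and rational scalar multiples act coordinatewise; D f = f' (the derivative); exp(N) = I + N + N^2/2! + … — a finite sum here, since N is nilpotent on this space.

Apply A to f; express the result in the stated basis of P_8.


the image equals g(x) = (1/2)x^6 - (17/3)x^5 + (80/3)x^4 - (779/12)x^3 + (497/6)x^2 - (311/6)x + 43/3

order-1 term: -6x^5 - (10/3)x^4 - (21/2)x^2 + 7
order-2 term: 30x^4 + (40/3)x^3 + 21x
order-3 term: -80x^3 - (80/3)x^2 - 14
order-4 term: 120x^2 + (80/3)x
order-5 term: -96x - 32/3
order-6 term: 32
the series for exp(-2D) f terminates at order 6
exp(-2D) f = (1/2)x^6 - (17/3)x^5 + (80/3)x^4 - (779/12)x^3 + (497/6)x^2 - (311/6)x + 43/3


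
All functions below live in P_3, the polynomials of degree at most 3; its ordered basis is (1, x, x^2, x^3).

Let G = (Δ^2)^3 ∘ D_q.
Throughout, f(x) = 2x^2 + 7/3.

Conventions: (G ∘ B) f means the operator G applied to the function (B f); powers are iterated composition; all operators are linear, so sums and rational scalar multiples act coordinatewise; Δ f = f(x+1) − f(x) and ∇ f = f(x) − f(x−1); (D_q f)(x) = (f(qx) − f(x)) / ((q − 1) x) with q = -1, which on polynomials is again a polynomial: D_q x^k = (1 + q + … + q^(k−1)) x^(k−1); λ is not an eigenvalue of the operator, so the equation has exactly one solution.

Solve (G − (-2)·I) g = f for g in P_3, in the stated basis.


write g with unknown coordinates in the stated basis and equate coefficients in (G − (-2)·I) g = f
solving from the highest basis element down gives g = x^2 + 7/6
check: G g = 0
so G g − (-2)·g = 2x^2 + 7/3 = f ✓

the image equals g(x) = x^2 + 7/6


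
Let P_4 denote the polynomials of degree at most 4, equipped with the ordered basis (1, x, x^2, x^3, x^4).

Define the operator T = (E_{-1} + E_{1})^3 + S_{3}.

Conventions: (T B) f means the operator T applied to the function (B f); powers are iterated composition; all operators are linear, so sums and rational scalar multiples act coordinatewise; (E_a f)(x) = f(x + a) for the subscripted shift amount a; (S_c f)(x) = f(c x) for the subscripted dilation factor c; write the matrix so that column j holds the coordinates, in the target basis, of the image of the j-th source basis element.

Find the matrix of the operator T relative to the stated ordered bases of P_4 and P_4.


image of 1: 9
image of x: 11x
image of x^2: 17x^2 + 24
image of x^3: 35x^3 + 72x
image of x^4: 89x^4 + 144x^2 + 168
each image's coordinates form column j of the matrix

the matrix is [[9, 0, 24, 0, 168]; [0, 11, 0, 72, 0]; [0, 0, 17, 0, 144]; [0, 0, 0, 35, 0]; [0, 0, 0, 0, 89]] (rows listed top to bottom)


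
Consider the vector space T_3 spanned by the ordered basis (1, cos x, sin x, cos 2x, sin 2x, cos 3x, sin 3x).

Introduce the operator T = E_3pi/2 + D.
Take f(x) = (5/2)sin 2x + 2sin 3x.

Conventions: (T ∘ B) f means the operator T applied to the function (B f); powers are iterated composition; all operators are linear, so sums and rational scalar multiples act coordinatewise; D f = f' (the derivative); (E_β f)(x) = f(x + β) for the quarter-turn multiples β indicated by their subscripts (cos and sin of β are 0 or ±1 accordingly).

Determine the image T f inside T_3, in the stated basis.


E_3pi/2 f = -(5/2)sin 2x + 2cos 3x
D f = 5cos 2x + 6cos 3x
(E_3pi/2 + D) f = 5cos 2x - (5/2)sin 2x + 8cos 3x

the result is g(x) = 5cos 2x - (5/2)sin 2x + 8cos 3x


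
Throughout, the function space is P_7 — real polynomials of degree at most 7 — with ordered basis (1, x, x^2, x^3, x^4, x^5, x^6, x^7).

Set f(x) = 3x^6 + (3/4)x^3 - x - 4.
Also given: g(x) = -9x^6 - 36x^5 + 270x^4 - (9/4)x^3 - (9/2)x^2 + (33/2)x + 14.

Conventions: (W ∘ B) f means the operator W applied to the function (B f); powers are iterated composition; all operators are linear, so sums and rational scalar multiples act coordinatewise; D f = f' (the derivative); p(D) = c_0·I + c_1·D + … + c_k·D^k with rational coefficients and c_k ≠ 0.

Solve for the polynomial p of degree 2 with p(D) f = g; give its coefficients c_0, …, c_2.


D^0 f = 3x^6 + (3/4)x^3 - x - 4
D^1 f = 18x^5 + (9/4)x^2 - 1
D^2 f = 90x^4 + (9/2)x
matching coefficients of g against c_0 f + c_1 Df + … from the top degree down determines the c_i
solution: c_0 = -3, c_1 = -2, c_2 = 3

c_0 = -3, c_1 = -2, c_2 = 3


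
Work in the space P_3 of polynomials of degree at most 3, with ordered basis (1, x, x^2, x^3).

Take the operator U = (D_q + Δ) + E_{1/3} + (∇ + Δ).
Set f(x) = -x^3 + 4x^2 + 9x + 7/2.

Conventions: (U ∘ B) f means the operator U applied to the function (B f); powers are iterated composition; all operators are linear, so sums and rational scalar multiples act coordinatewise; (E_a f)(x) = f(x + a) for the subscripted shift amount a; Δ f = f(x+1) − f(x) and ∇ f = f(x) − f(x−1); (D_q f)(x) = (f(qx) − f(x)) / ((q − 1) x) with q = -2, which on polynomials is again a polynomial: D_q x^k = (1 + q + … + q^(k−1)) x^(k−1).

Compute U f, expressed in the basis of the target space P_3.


the image equals g(x) = -x^3 - 9x^2 + (85/3)x + 2371/54

D_q f = -3x^2 - 4x + 9
Δ f = -3x^2 + 5x + 12
(D_q + Δ) f = -6x^2 + x + 21
E_{1/3} f = -x^3 + 3x^2 + (34/3)x + 373/54
∇ f = -3x^2 + 11x + 4
Δ f = -3x^2 + 5x + 12
(∇ + Δ) f = -6x^2 + 16x + 16
((D_q + Δ) + E_{1/3} + (∇ + Δ)) f = -x^3 - 9x^2 + (85/3)x + 2371/54


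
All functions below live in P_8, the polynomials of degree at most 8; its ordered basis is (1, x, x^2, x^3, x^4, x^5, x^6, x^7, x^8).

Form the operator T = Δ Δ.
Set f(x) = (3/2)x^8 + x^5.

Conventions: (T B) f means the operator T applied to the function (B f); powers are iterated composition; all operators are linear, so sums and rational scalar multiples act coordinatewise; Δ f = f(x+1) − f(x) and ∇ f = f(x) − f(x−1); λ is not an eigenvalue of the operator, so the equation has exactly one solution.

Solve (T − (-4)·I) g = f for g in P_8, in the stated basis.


write g with unknown coordinates in the stated basis and equate coefficients in (T − (-4)·I) g = f
solving from the highest basis element down gives g = (3/8)x^8 - (21/4)x^6 - (125/4)x^5 - (105/2)x^4 + (625/4)x^3 + (5913/8)x^2 + (3077/4)x - 513/4
check: T g = 21x^6 + 126x^5 + 210x^4 - 625x^3 - (5913/2)x^2 - 3077x + 513
so T g − (-4)·g = (3/2)x^8 + x^5 = f ✓

the result is g(x) = (3/8)x^8 - (21/4)x^6 - (125/4)x^5 - (105/2)x^4 + (625/4)x^3 + (5913/8)x^2 + (3077/4)x - 513/4


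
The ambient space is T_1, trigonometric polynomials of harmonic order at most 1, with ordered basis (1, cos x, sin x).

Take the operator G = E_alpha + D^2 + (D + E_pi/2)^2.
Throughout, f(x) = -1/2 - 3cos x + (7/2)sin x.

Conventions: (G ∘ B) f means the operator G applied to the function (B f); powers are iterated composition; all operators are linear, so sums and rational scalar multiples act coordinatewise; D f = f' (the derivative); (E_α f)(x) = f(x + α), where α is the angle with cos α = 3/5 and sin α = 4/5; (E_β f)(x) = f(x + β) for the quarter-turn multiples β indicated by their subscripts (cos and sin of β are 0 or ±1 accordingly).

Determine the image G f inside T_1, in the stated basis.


the result is g(x) = -1 + 16cos x - 13sin x

E_alpha f = -1/2 + cos x + (9/2)sin x
D f = (7/2)cos x + 3sin x
D D f = 3cos x - (7/2)sin x
D f = (7/2)cos x + 3sin x
E_pi/2 f = -1/2 + (7/2)cos x + 3sin x
(D + E_pi/2) f = -1/2 + 7cos x + 6sin x
D (D + E_pi/2) f = 6cos x - 7sin x
E_pi/2 (D + E_pi/2) f = -1/2 + 6cos x - 7sin x
(D + E_pi/2) (D + E_pi/2) f = -1/2 + 12cos x - 14sin x
(E_alpha + D^2 + (D + E_pi/2)^2) f = -1 + 16cos x - 13sin x


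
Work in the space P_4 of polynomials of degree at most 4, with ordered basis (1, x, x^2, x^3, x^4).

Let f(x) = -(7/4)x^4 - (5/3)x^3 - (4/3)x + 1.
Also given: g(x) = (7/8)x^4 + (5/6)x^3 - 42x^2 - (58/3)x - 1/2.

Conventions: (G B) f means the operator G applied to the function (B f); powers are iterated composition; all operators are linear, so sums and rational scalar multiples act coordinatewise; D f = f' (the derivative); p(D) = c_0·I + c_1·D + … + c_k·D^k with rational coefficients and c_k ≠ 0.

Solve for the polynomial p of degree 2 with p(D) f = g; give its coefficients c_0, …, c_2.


c_0 = -1/2, c_1 = 0, c_2 = 2

D^0 f = -(7/4)x^4 - (5/3)x^3 - (4/3)x + 1
D^1 f = -7x^3 - 5x^2 - 4/3
D^2 f = -21x^2 - 10x
matching coefficients of g against c_0 f + c_1 Df + … from the top degree down determines the c_i
solution: c_0 = -1/2, c_1 = 0, c_2 = 2


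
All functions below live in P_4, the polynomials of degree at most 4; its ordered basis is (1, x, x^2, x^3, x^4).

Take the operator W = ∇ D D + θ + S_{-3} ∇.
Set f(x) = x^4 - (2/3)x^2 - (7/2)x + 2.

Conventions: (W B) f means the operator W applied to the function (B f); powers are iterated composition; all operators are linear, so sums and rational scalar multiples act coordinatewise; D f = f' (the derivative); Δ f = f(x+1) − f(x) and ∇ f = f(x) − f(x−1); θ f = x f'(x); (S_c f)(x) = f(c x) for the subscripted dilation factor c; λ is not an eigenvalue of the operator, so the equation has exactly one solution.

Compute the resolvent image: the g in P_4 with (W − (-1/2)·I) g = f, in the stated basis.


the image equals g(x) = (2/9)x^4 + (48/7)x^3 - (1460/21)x^2 - (20371/63)x + 2950/7

write g with unknown coordinates in the stated basis and equate coefficients in (W − (-1/2)·I) g = f
solving from the highest basis element down gives g = (2/9)x^4 + (48/7)x^3 - (1460/21)x^2 - (20371/63)x + 2950/7
check: W g = (8/9)x^4 - (24/7)x^3 + (716/21)x^2 + (9965/63)x - 1461/7
so W g − (-1/2)·g = x^4 - (2/3)x^2 - (7/2)x + 2 = f ✓


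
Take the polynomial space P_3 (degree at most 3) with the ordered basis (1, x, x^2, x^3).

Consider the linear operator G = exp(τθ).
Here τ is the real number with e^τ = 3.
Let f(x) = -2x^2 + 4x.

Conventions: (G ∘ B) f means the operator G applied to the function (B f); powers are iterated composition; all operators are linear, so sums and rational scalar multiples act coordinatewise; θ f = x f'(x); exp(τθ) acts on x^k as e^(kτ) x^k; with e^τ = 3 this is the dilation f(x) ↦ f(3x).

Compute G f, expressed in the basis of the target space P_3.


the image equals g(x) = -18x^2 + 12x

exp(τθ) x^k = e^(kτ) x^k; with e^τ = 3 this sends x^k to 3^k x^k
x ↦ 3 x
x^2 ↦ 9 x^2
applying this coordinatewise to f: exp(τθ) f = -18x^2 + 12x


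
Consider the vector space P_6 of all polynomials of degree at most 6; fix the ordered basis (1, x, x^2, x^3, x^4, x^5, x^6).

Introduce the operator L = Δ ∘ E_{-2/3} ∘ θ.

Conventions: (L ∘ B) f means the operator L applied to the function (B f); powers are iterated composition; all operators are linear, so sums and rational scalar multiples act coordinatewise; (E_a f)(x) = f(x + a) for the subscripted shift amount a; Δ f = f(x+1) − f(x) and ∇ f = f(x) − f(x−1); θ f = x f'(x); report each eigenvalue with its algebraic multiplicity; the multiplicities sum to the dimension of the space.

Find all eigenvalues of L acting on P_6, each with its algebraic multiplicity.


image of 1: 0
image of x: 1
image of x^2: 4x - 2/3
image of x^3: 9x^2 - 3x + 1
image of x^4: 16x^3 - 8x^2 + (16/3)x - 20/27
image of x^5: 25x^4 - (50/3)x^3 + (50/3)x^2 - (125/27)x + 55/81
image of x^6: 36x^5 - 30x^4 + 40x^3 - (50/3)x^2 + (44/9)x - 14/27
the matrix is upper triangular; its diagonal is (0, 0, 0, 0, 0, 0, 0)
for a triangular matrix the eigenvalues are the diagonal entries, with algebraic multiplicity their repetition count

λ = 0 (multiplicity 7)


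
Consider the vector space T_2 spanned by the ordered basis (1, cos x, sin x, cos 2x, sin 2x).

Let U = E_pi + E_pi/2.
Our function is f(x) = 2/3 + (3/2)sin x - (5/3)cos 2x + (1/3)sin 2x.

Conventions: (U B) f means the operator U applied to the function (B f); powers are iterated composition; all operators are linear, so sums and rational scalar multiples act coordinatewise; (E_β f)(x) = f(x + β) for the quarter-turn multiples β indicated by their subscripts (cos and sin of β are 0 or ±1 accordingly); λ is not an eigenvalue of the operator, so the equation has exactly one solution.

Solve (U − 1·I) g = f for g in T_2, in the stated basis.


the result is g(x) = 2/3 - (3/10)cos x - (3/5)sin x + (5/3)cos 2x - (1/3)sin 2x

write g with unknown coordinates in the stated basis and equate coefficients in (U − 1·I) g = f
solving from the highest basis element down gives g = 2/3 - (3/10)cos x - (3/5)sin x + (5/3)cos 2x - (1/3)sin 2x
check: U g = 4/3 - (3/10)cos x + (9/10)sin x
so U g − 1·g = 2/3 + (3/2)sin x - (5/3)cos 2x + (1/3)sin 2x = f ✓


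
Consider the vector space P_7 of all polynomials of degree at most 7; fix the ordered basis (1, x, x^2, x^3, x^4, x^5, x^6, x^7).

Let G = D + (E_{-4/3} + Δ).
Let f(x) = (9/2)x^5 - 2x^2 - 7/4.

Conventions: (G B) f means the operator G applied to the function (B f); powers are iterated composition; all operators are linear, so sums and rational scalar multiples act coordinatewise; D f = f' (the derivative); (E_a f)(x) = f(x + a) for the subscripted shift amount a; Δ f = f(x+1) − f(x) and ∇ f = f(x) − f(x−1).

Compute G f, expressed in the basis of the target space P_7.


the result is g(x) = (9/2)x^5 + 15x^4 + 125x^3 - (191/3)x^2 + (1637/18)x - 2351/108

D f = (45/2)x^4 - 4x
E_{-4/3} f = (9/2)x^5 - 30x^4 + 80x^3 - (326/3)x^2 + (688/9)x - 2621/108
Δ f = (45/2)x^4 + 45x^3 + 45x^2 + (37/2)x + 5/2
(E_{-4/3} + Δ) f = (9/2)x^5 - (15/2)x^4 + 125x^3 - (191/3)x^2 + (1709/18)x - 2351/108
(D + (E_{-4/3} + Δ)) f = (9/2)x^5 + 15x^4 + 125x^3 - (191/3)x^2 + (1637/18)x - 2351/108


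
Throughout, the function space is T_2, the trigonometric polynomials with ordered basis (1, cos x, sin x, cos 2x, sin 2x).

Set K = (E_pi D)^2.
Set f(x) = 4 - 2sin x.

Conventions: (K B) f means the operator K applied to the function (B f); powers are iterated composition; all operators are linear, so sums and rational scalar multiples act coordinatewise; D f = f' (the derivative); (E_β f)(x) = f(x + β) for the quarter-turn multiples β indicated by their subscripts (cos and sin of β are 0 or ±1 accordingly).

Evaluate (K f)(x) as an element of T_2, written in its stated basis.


D f = -2cos x
E_pi D f = 2cos x
D (E_pi D) f = -2sin x
E_pi D (E_pi D) f = 2sin x

the image equals g(x) = 2sin x


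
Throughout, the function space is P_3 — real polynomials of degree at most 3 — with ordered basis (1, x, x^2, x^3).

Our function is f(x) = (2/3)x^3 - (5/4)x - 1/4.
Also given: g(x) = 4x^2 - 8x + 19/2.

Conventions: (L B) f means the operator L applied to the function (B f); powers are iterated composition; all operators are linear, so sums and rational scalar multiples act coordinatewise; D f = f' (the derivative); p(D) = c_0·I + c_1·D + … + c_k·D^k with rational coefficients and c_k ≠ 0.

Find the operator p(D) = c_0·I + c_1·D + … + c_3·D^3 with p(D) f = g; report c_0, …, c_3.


c_0 = 0, c_1 = 2, c_2 = -2, c_3 = 3

D^0 f = (2/3)x^3 - (5/4)x - 1/4
D^1 f = 2x^2 - 5/4
D^2 f = 4x
D^3 f = 4
matching coefficients of g against c_0 f + c_1 Df + … from the top degree down determines the c_i
solution: c_0 = 0, c_1 = 2, c_2 = -2, c_3 = 3


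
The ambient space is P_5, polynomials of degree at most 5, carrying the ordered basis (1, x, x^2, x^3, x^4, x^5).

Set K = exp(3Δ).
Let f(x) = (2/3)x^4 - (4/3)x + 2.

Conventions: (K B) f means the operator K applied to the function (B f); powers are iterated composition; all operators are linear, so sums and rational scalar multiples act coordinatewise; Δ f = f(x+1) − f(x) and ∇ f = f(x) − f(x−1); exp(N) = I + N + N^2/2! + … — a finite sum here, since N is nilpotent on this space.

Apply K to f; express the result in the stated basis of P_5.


the image equals g(x) = (2/3)x^4 + 8x^3 + 48x^2 + (452/3)x + 204

order-1 term: 8x^3 + 12x^2 + 8x - 2
order-2 term: 36x^2 + 72x + 42
order-3 term: 72x + 108
order-4 term: 54
the series for exp(3Δ) f terminates at order 4
exp(3Δ) f = (2/3)x^4 + 8x^3 + 48x^2 + (452/3)x + 204


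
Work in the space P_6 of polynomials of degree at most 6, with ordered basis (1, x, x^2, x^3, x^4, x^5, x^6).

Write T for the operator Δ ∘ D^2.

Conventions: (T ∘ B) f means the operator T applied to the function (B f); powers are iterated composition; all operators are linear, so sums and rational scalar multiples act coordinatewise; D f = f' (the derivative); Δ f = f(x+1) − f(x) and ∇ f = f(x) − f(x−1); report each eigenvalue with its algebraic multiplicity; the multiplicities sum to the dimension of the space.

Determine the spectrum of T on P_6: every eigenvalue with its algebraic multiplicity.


image of 1: 0
image of x: 0
image of x^2: 0
image of x^3: 6
image of x^4: 24x + 12
image of x^5: 60x^2 + 60x + 20
image of x^6: 120x^3 + 180x^2 + 120x + 30
the matrix is upper triangular; its diagonal is (0, 0, 0, 0, 0, 0, 0)
for a triangular matrix the eigenvalues are the diagonal entries, with algebraic multiplicity their repetition count

λ = 0 (multiplicity 7)


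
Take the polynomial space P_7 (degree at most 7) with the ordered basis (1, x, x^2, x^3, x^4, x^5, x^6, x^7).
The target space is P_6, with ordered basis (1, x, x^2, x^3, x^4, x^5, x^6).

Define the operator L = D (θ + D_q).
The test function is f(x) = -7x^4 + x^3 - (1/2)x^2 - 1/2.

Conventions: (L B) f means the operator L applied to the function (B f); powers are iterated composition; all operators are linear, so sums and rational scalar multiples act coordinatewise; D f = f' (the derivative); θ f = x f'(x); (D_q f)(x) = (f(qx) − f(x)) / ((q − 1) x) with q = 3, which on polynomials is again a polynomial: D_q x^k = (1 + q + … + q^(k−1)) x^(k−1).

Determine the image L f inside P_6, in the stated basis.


θ f = -28x^4 + 3x^3 - x^2
D_q f = -280x^3 + 13x^2 - 2x
(θ + D_q) f = -28x^4 - 277x^3 + 12x^2 - 2x
D (θ + D_q) f = -112x^3 - 831x^2 + 24x - 2

g(x) = -112x^3 - 831x^2 + 24x - 2


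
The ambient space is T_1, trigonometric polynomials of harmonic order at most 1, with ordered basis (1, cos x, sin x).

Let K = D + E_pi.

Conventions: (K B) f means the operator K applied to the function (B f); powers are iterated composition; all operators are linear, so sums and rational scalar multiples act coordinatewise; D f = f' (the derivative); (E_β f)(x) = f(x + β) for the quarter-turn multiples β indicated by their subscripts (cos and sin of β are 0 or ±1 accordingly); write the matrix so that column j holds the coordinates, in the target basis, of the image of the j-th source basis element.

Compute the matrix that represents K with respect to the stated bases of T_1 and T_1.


image of 1: 1
image of cos x: -cos x - sin x
image of sin x: cos x - sin x
each image's coordinates form column j of the matrix

the matrix is [[1, 0, 0]; [0, -1, 1]; [0, -1, -1]] (rows listed top to bottom)
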